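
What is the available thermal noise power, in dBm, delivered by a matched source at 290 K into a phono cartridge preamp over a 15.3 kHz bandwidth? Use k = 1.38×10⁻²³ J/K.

−132.1 dBm

P_n = kTB = 1.38×10⁻²³ × 290 × 1.53×10⁴ = 6.12×10⁻¹⁷ W
In dBm: 10 log₁₀(6.12×10⁻¹⁷ / 10⁻³) = −132.1 dBm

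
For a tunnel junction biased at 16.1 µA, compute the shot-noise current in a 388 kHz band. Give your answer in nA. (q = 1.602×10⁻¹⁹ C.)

1.41 nA

I_n = √(2qI·B)
2qI·B = 2 × 1.602×10⁻¹⁹ × 1.61×10⁻⁵ × 3.88×10⁵ = 2.00×10⁻¹⁸ A²
I_n = √(2.00×10⁻¹⁸) = 1.41×10⁻⁹ A = 1.41 nA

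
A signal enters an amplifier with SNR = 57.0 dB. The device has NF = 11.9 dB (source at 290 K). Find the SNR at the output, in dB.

45.1 dB

By definition F = SNR_in/SNR_out, so in dB: SNR_out = SNR_in − NF
SNR_out = 57.0 − 11.9 = 45.1 dB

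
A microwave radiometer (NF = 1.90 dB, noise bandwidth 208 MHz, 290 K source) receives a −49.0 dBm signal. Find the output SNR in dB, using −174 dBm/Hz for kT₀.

39.9 dB

Noise floor: N = −174 + 10 log₁₀(B) + NF
10 log₁₀(2.08×10⁸) = 83.18 dB
N = −174 + 83.18 + 1.90 = −88.92 dBm
SNR = P_sig − N = −49.0 − (−88.92) = 39.92 dB → 39.9 dB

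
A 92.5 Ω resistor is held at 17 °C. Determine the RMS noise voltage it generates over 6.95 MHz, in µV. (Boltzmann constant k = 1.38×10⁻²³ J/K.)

T = 17 °C + 273.15 = 290.15 K
V_n = √(4kTRB)
4kTRB = 4 × 1.38×10⁻²³ × 290.15 × 9.25×10¹ × 6.95×10⁶ = 1.03×10⁻¹¹ V²
V_n = √(1.03×10⁻¹¹) = 3.21×10⁻⁶ V = 3.21 µV

3.21 µV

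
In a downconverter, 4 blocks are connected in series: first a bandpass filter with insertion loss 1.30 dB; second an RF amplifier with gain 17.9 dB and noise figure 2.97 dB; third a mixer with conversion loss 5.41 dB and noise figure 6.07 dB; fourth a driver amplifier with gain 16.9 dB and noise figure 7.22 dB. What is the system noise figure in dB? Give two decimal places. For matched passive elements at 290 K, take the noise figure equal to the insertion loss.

4.86 dB

Convert to linear (a loss of L dB is a gain of −L dB): F_i = 10^(NF_i/10), G_i = 10^(G_i,dB/10)
  Stage 1: F_1 = 10^(1.30/10) = 1.349, G_1 = 10^(−1.30/10) = 0.7413
  Stage 2: F_2 = 10^(2.97/10) = 1.982, G_2 = 10^(17.9/10) = 61.66
  Stage 3: F_3 = 10^(6.07/10) = 4.046, G_3 = 10^(−5.41/10) = 0.2877
  Stage 4: F_4 = 10^(7.22/10) = 5.272, G_4 = 10^(16.9/10) = 48.98
Friis cascade:
  F = 1.349 + (1.982 − 1)/0.7413 + (4.046 − 1)/45.71 + (5.272 − 1)/13.15 = 3.064
NF = 10 log₁₀(3.064) = 4.86 dB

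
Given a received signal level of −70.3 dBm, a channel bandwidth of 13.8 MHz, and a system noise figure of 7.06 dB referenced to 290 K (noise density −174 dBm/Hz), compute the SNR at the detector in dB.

Noise floor: N = −174 + 10 log₁₀(B) + NF
10 log₁₀(1.38×10⁷) = 71.4 dB
N = −174 + 71.4 + 7.06 = −95.54 dBm
SNR = P_sig − N = −70.3 − (−95.54) = 25.24 dB → 25.2 dB

25.2 dB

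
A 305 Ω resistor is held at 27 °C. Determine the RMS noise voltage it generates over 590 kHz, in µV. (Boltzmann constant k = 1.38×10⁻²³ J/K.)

T = 27 °C + 273.15 = 300.15 K
V_n = √(4kTRB)
4kTRB = 4 × 1.38×10⁻²³ × 300.15 × 3.05×10² × 5.90×10⁵ = 2.98×10⁻¹² V²
V_n = √(2.98×10⁻¹²) = 1.73×10⁻⁶ V = 1.73 µV

1.73 µV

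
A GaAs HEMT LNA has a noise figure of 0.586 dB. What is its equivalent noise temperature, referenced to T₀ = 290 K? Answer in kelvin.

F = 10^(0.586/10) = 1.14446
T_e = (F − 1)·T₀ = (1.14446 − 1) × 290 = 41.9 K

41.9 K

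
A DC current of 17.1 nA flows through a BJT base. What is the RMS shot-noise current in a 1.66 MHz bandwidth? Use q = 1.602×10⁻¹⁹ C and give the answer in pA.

I_n = √(2qI·B)
2qI·B = 2 × 1.602×10⁻¹⁹ × 1.71×10⁻⁸ × 1.66×10⁶ = 9.09×10⁻²¹ A²
I_n = √(9.09×10⁻²¹) = 9.54×10⁻¹¹ A = 95.4 pA

95.4 pA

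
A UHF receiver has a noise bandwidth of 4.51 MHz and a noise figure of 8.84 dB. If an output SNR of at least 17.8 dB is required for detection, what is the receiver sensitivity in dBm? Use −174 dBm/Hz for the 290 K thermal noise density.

−80.8 dBm

Sensitivity = −174 + 10 log₁₀(B) + NF + SNR_min
= −174 + 66.54 + 8.84 + 17.8
= −80.82 dBm → −80.8 dBm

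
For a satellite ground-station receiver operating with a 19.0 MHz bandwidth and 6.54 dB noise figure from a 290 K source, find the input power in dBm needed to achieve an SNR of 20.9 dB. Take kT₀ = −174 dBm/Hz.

Sensitivity = −174 + 10 log₁₀(B) + NF + SNR_min
= −174 + 72.79 + 6.54 + 20.9
= −73.77 dBm → −73.8 dBm

−73.8 dBm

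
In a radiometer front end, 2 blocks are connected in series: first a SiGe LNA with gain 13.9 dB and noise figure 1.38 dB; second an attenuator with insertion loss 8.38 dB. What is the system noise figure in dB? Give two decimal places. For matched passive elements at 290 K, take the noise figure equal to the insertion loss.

2.08 dB

Convert to linear (a loss of L dB is a gain of −L dB): F_i = 10^(NF_i/10), G_i = 10^(G_i,dB/10)
  Stage 1: F_1 = 10^(1.38/10) = 1.374, G_1 = 10^(13.9/10) = 24.55
  Stage 2: F_2 = 10^(8.38/10) = 6.887, G_2 = 10^(−8.38/10) = 0.1452
Friis cascade:
  F = 1.374 + (6.887 − 1)/24.55 = 1.614
NF = 10 log₁₀(1.614) = 2.08 dB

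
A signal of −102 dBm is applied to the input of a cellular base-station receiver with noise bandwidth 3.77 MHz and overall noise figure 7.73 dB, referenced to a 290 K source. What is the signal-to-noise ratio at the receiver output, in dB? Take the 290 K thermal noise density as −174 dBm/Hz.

−1.5 dB

Noise floor: N = −174 + 10 log₁₀(B) + NF
10 log₁₀(3.77×10⁶) = 65.76 dB
N = −174 + 65.76 + 7.73 = −100.51 dBm
SNR = P_sig − N = −102 − (−100.51) = −1.49 dB → −1.5 dB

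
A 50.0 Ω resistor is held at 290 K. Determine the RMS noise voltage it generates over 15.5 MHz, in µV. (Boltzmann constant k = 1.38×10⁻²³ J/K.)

V_n = √(4kTRB)
4kTRB = 4 × 1.38×10⁻²³ × 290 × 5.00×10¹ × 1.55×10⁷ = 1.24×10⁻¹¹ V²
V_n = √(1.24×10⁻¹¹) = 3.52×10⁻⁶ V = 3.52 µV

3.52 µV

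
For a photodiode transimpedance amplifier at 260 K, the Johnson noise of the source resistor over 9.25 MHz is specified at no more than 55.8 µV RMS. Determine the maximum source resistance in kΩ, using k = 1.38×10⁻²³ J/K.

Johnson–Nyquist: V_n = √(4kTRB) ⇒ R = V_n² / (4kTB)
4kTB = 4 × 1.38×10⁻²³ × 260 × 9.25×10⁶ = 1.33×10⁻¹³
R = (5.58×10⁻⁵)² / 1.33×10⁻¹³ = 2.35×10⁴ Ω = 23.5 kΩ

23.5 kΩ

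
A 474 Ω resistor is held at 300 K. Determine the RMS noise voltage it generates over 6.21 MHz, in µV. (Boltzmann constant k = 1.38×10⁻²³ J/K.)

V_n = √(4kTRB)
4kTRB = 4 × 1.38×10⁻²³ × 300 × 4.74×10² × 6.21×10⁶ = 4.87×10⁻¹¹ V²
V_n = √(4.87×10⁻¹¹) = 6.98×10⁻⁶ V = 6.98 µV

6.98 µV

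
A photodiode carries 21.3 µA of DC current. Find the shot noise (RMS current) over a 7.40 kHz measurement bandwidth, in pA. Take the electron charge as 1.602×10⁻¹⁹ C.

I_n = √(2qI·B)
2qI·B = 2 × 1.602×10⁻¹⁹ × 2.13×10⁻⁵ × 7.40×10³ = 5.05×10⁻²⁰ A²
I_n = √(5.05×10⁻²⁰) = 2.25×10⁻¹⁰ A = 225 pA

225 pA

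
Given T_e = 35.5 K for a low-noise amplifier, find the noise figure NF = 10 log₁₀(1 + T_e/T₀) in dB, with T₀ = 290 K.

0.502 dB

F = 1 + T_e/T₀ = 1 + 35.5/290 = 1.12241
NF = 10 log₁₀(1.12241) = 0.502 dB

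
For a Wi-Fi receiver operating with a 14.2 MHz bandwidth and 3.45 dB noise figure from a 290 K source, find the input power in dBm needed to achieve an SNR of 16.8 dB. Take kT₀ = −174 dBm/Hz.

−82.2 dBm

Sensitivity = −174 + 10 log₁₀(B) + NF + SNR_min
= −174 + 71.52 + 3.45 + 16.8
= −82.23 dBm → −82.2 dBm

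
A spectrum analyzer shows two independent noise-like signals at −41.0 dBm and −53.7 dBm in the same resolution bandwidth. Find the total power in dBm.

Convert to linear, add, convert back:
P₁ = 7.94×10⁻⁸ W, P₂ = 4.27×10⁻⁹ W
P_tot = 8.37×10⁻⁸ W → 10 log₁₀(P_tot / 10⁻³) = −40.8 dBm

−40.8 dBm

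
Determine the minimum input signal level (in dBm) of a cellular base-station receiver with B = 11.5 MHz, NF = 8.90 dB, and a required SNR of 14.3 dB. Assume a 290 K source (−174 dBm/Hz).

−80.2 dBm

Sensitivity = −174 + 10 log₁₀(B) + NF + SNR_min
= −174 + 70.61 + 8.90 + 14.3
= −80.19 dBm → −80.2 dBm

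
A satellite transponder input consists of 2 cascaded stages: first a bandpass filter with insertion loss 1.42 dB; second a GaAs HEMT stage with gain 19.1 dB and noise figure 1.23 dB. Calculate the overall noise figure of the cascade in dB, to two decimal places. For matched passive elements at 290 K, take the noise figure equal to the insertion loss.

Convert to linear (a loss of L dB is a gain of −L dB): F_i = 10^(NF_i/10), G_i = 10^(G_i,dB/10)
  Stage 1: F_1 = 10^(1.42/10) = 1.387, G_1 = 10^(−1.42/10) = 0.7211
  Stage 2: F_2 = 10^(1.23/10) = 1.327, G_2 = 10^(19.1/10) = 81.28
Friis cascade:
  F = 1.387 + (1.327 − 1)/0.7211 = 1.841
NF = 10 log₁₀(1.841) = 2.65 dB

2.65 dB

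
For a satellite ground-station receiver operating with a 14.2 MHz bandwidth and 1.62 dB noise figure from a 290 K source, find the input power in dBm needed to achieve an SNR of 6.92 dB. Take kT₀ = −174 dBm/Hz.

Sensitivity = −174 + 10 log₁₀(B) + NF + SNR_min
= −174 + 71.52 + 1.62 + 6.92
= −93.94 dBm → −93.9 dBm

−93.9 dBm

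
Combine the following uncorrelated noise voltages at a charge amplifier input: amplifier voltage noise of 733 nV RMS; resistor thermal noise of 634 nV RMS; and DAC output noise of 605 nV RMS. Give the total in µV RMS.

Uncorrelated sources add in power (mean-square): V_tot = √(ΣV_i²)
V_tot = √[(7.33×10⁻⁷)² + (6.34×10⁻⁷)² + (6.05×10⁻⁷)²] = 1.14×10⁻⁶ V = 1.14 µV

1.14 µV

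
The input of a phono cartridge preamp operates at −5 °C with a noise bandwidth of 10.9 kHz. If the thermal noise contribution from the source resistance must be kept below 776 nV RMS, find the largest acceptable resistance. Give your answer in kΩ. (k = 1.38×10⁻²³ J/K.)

3.73 kΩ

T = −5 °C + 273.15 = 268.15 K
Johnson–Nyquist: V_n = √(4kTRB) ⇒ R = V_n² / (4kTB)
4kTB = 4 × 1.38×10⁻²³ × 268.15 × 1.09×10⁴ = 1.61×10⁻¹⁶
R = (7.76×10⁻⁷)² / 1.61×10⁻¹⁶ = 3.73×10³ Ω = 3.73 kΩ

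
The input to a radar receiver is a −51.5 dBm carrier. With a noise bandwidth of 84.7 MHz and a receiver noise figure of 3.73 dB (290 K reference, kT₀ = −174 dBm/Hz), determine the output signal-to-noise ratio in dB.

39.5 dB

Noise floor: N = −174 + 10 log₁₀(B) + NF
10 log₁₀(8.47×10⁷) = 79.28 dB
N = −174 + 79.28 + 3.73 = −90.99 dBm
SNR = P_sig − N = −51.5 − (−90.99) = 39.49 dB → 39.5 dB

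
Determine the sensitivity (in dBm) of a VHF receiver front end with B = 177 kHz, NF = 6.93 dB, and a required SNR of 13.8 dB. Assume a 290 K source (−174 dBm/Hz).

Sensitivity = −174 + 10 log₁₀(B) + NF + SNR_min
= −174 + 52.48 + 6.93 + 13.8
= −100.79 dBm → −100.8 dBm

−100.8 dBm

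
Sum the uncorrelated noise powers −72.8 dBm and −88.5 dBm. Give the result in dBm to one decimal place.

−72.7 dBm

Convert to linear, add, convert back:
P₁ = 5.25×10⁻¹¹ W, P₂ = 1.41×10⁻¹² W
P_tot = 5.39×10⁻¹¹ W → 10 log₁₀(P_tot / 10⁻³) = −72.7 dBm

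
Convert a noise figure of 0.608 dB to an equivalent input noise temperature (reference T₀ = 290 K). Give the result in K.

43.6 K

F = 10^(0.608/10) = 1.15027
T_e = (F − 1)·T₀ = (1.15027 − 1) × 290 = 43.6 K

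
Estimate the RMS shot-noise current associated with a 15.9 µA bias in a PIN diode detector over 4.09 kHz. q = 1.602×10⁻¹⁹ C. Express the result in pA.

I_n = √(2qI·B)
2qI·B = 2 × 1.602×10⁻¹⁹ × 1.59×10⁻⁵ × 4.09×10³ = 2.08×10⁻²⁰ A²
I_n = √(2.08×10⁻²⁰) = 1.44×10⁻¹⁰ A = 144 pA

144 pA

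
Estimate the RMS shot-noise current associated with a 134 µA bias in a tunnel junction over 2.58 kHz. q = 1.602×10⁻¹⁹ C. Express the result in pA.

I_n = √(2qI·B)
2qI·B = 2 × 1.602×10⁻¹⁹ × 1.34×10⁻⁴ × 2.58×10³ = 1.11×10⁻¹⁹ A²
I_n = √(1.11×10⁻¹⁹) = 3.33×10⁻¹⁰ A = 333 pA

333 pA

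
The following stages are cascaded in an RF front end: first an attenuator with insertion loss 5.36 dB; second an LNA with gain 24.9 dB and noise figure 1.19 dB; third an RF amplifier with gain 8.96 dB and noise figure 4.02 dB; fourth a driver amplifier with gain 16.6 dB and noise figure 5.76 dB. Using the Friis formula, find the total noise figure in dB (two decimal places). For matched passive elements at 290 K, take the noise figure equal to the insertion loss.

Convert to linear (a loss of L dB is a gain of −L dB): F_i = 10^(NF_i/10), G_i = 10^(G_i,dB/10)
  Stage 1: F_1 = 10^(5.36/10) = 3.436, G_1 = 10^(−5.36/10) = 0.2911
  Stage 2: F_2 = 10^(1.19/10) = 1.315, G_2 = 10^(24.9/10) = 309.0
  Stage 3: F_3 = 10^(4.02/10) = 2.523, G_3 = 10^(8.96/10) = 7.870
  Stage 4: F_4 = 10^(5.76/10) = 3.767, G_4 = 10^(16.6/10) = 45.71
Friis cascade:
  F = 3.436 + (1.315 − 1)/0.2911 + (2.523 − 1)/89.95 + (3.767 − 1)/707.9 = 4.539
NF = 10 log₁₀(4.539) = 6.57 dB

6.57 dB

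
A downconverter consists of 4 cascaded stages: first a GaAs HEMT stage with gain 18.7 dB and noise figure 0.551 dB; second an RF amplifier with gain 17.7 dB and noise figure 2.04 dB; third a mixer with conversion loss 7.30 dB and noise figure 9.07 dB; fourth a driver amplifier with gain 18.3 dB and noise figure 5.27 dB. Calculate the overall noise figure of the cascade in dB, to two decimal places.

0.60 dB

Convert to linear (a loss of L dB is a gain of −L dB): F_i = 10^(NF_i/10), G_i = 10^(G_i,dB/10)
  Stage 1: F_1 = 10^(0.551/10) = 1.135, G_1 = 10^(18.7/10) = 74.13
  Stage 2: F_2 = 10^(2.04/10) = 1.600, G_2 = 10^(17.7/10) = 58.88
  Stage 3: F_3 = 10^(9.07/10) = 8.072, G_3 = 10^(−7.30/10) = 0.1862
  Stage 4: F_4 = 10^(5.27/10) = 3.365, G_4 = 10^(18.3/10) = 67.61
Friis cascade:
  F = 1.135 + (1.600 − 1)/74.13 + (8.072 − 1)/4365 + (3.365 − 1)/812.8 = 1.148
NF = 10 log₁₀(1.148) = 0.60 dB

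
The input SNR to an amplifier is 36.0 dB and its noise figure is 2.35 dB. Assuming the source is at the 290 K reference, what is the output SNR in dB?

33.65 dB

By definition F = SNR_in/SNR_out, so in dB: SNR_out = SNR_in − NF
SNR_out = 36.0 − 2.35 = 33.65 dB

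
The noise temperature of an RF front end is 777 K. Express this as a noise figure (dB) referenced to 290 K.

5.66 dB

F = 1 + T_e/T₀ = 1 + 777/290 = 3.67931
NF = 10 log₁₀(3.67931) = 5.66 dB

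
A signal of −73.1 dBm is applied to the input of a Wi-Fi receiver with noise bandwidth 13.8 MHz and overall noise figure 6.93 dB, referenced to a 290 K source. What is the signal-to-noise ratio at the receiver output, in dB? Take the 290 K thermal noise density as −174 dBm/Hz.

22.6 dB

Noise floor: N = −174 + 10 log₁₀(B) + NF
10 log₁₀(1.38×10⁷) = 71.4 dB
N = −174 + 71.4 + 6.93 = −95.67 dBm
SNR = P_sig − N = −73.1 − (−95.67) = 22.57 dB → 22.6 dB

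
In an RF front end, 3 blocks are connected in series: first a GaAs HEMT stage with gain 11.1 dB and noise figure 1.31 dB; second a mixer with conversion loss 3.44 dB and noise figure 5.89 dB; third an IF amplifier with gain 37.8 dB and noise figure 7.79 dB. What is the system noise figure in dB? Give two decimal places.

3.86 dB

Convert to linear (a loss of L dB is a gain of −L dB): F_i = 10^(NF_i/10), G_i = 10^(G_i,dB/10)
  Stage 1: F_1 = 10^(1.31/10) = 1.352, G_1 = 10^(11.1/10) = 12.88
  Stage 2: F_2 = 10^(5.89/10) = 3.882, G_2 = 10^(−3.44/10) = 0.4529
  Stage 3: F_3 = 10^(7.79/10) = 6.012, G_3 = 10^(37.8/10) = 6026
Friis cascade:
  F = 1.352 + (3.882 − 1)/12.88 + (6.012 − 1)/5.834 = 2.435
NF = 10 log₁₀(2.435) = 3.86 dB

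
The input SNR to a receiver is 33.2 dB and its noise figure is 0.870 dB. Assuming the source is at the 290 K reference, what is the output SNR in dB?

32.330 dB

By definition F = SNR_in/SNR_out, so in dB: SNR_out = SNR_in − NF
SNR_out = 33.2 − 0.870 = 32.330 dB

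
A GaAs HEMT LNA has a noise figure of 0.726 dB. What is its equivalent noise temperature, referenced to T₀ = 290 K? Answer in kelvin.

F = 10^(0.726/10) = 1.18195
T_e = (F − 1)·T₀ = (1.18195 − 1) × 290 = 52.8 K

52.8 K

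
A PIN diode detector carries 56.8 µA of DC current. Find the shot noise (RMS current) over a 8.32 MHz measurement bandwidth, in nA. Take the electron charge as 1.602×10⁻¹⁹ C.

I_n = √(2qI·B)
2qI·B = 2 × 1.602×10⁻¹⁹ × 5.68×10⁻⁵ × 8.32×10⁶ = 1.51×10⁻¹⁶ A²
I_n = √(1.51×10⁻¹⁶) = 1.23×10⁻⁸ A = 12.3 nA

12.3 nA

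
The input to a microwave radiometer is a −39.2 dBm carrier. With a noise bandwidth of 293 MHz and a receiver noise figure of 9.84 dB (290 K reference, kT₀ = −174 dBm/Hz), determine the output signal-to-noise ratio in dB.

40.3 dB

Noise floor: N = −174 + 10 log₁₀(B) + NF
10 log₁₀(2.93×10⁸) = 84.67 dB
N = −174 + 84.67 + 9.84 = −79.49 dBm
SNR = P_sig − N = −39.2 − (−79.49) = 40.29 dB → 40.3 dB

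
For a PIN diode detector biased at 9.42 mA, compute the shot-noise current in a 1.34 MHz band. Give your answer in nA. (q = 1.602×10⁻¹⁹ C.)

63.6 nA

I_n = √(2qI·B)
2qI·B = 2 × 1.602×10⁻¹⁹ × 9.42×10⁻³ × 1.34×10⁶ = 4.04×10⁻¹⁵ A²
I_n = √(4.04×10⁻¹⁵) = 6.36×10⁻⁸ A = 63.6 nA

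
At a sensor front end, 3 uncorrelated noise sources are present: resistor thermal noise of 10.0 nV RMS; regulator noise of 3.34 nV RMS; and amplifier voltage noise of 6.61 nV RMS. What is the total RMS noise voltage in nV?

12.4 nV

Uncorrelated sources add in power (mean-square): V_tot = √(ΣV_i²)
V_tot = √[(1.00×10⁻⁸)² + (3.34×10⁻⁹)² + (6.61×10⁻⁹)²] = 1.24×10⁻⁸ V = 12.4 nV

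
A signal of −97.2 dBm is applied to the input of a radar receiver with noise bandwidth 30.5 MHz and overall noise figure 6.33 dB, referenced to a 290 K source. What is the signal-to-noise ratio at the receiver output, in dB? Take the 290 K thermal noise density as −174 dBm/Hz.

Noise floor: N = −174 + 10 log₁₀(B) + NF
10 log₁₀(3.05×10⁷) = 74.84 dB
N = −174 + 74.84 + 6.33 = −92.83 dBm
SNR = P_sig − N = −97.2 − (−92.83) = −4.37 dB → −4.4 dB

−4.4 dB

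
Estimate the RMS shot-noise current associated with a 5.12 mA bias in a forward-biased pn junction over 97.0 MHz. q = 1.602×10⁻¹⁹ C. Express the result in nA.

I_n = √(2qI·B)
2qI·B = 2 × 1.602×10⁻¹⁹ × 5.12×10⁻³ × 9.70×10⁷ = 1.59×10⁻¹³ A²
I_n = √(1.59×10⁻¹³) = 3.99×10⁻⁷ A = 399 nA

399 nA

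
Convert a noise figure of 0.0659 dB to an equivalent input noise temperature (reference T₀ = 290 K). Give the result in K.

F = 10^(0.0659/10) = 1.01529
T_e = (F − 1)·T₀ = (1.01529 − 1) × 290 = 4.43 K

4.43 K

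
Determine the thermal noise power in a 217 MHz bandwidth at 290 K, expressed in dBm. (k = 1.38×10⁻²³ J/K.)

P_n = kTB = 1.38×10⁻²³ × 290 × 2.17×10⁸ = 8.68×10⁻¹³ W
In dBm: 10 log₁₀(8.68×10⁻¹³ / 10⁻³) = −90.6 dBm

−90.6 dBm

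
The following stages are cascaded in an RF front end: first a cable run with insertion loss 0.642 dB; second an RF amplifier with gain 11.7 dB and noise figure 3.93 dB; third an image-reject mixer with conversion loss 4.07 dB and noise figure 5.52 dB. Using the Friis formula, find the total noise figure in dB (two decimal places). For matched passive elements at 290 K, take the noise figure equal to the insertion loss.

Convert to linear (a loss of L dB is a gain of −L dB): F_i = 10^(NF_i/10), G_i = 10^(G_i,dB/10)
  Stage 1: F_1 = 10^(0.642/10) = 1.159, G_1 = 10^(−0.642/10) = 0.8626
  Stage 2: F_2 = 10^(3.93/10) = 2.472, G_2 = 10^(11.7/10) = 14.79
  Stage 3: F_3 = 10^(5.52/10) = 3.565, G_3 = 10^(−4.07/10) = 0.3917
Friis cascade:
  F = 1.159 + (2.472 − 1)/0.8626 + (3.565 − 1)/12.76 = 3.067
NF = 10 log₁₀(3.067) = 4.87 dB

4.87 dB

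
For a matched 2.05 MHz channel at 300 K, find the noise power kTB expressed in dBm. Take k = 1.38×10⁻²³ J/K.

−110.7 dBm

P_n = kTB = 1.38×10⁻²³ × 300 × 2.05×10⁶ = 8.49×10⁻¹⁵ W
In dBm: 10 log₁₀(8.49×10⁻¹⁵ / 10⁻³) = −110.7 dBm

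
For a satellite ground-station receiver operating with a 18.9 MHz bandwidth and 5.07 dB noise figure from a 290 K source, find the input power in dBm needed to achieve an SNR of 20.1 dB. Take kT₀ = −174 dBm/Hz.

−76.1 dBm

Sensitivity = −174 + 10 log₁₀(B) + NF + SNR_min
= −174 + 72.76 + 5.07 + 20.1
= −76.07 dBm → −76.1 dBm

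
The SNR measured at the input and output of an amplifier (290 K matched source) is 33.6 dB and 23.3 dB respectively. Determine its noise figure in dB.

10.3 dB

NF (dB) = SNR_in(dB) − SNR_out(dB) when the source is at T₀
NF = 33.6 − 23.3 = 10.3 dB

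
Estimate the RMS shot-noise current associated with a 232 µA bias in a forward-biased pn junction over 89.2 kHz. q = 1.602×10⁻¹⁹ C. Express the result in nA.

I_n = √(2qI·B)
2qI·B = 2 × 1.602×10⁻¹⁹ × 2.32×10⁻⁴ × 8.92×10⁴ = 6.63×10⁻¹⁸ A²
I_n = √(6.63×10⁻¹⁸) = 2.57×10⁻⁹ A = 2.57 nA

2.57 nA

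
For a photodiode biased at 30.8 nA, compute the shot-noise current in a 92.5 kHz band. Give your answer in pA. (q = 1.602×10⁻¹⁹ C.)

I_n = √(2qI·B)
2qI·B = 2 × 1.602×10⁻¹⁹ × 3.08×10⁻⁸ × 9.25×10⁴ = 9.13×10⁻²² A²
I_n = √(9.13×10⁻²²) = 3.02×10⁻¹¹ A = 30.2 pA

30.2 pA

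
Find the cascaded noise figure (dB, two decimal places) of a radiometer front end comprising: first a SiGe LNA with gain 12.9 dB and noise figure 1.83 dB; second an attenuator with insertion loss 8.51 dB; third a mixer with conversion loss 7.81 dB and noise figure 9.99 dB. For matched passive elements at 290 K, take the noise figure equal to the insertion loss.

7.08 dB

Convert to linear (a loss of L dB is a gain of −L dB): F_i = 10^(NF_i/10), G_i = 10^(G_i,dB/10)
  Stage 1: F_1 = 10^(1.83/10) = 1.524, G_1 = 10^(12.9/10) = 19.50
  Stage 2: F_2 = 10^(8.51/10) = 7.096, G_2 = 10^(−8.51/10) = 0.1409
  Stage 3: F_3 = 10^(9.99/10) = 9.977, G_3 = 10^(−7.81/10) = 0.1656
Friis cascade:
  F = 1.524 + (7.096 − 1)/19.50 + (9.977 − 1)/2.748 = 5.104
NF = 10 log₁₀(5.104) = 7.08 dB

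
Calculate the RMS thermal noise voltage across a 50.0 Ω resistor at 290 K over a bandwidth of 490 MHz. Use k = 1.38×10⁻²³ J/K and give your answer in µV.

19.8 µV

V_n = √(4kTRB)
4kTRB = 4 × 1.38×10⁻²³ × 290 × 5.00×10¹ × 4.90×10⁸ = 3.92×10⁻¹⁰ V²
V_n = √(3.92×10⁻¹⁰) = 1.98×10⁻⁵ V = 19.8 µV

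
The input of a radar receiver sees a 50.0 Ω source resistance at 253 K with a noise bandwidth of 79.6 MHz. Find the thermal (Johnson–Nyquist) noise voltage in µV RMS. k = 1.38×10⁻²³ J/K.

7.46 µV

V_n = √(4kTRB)
4kTRB = 4 × 1.38×10⁻²³ × 253 × 5.00×10¹ × 7.96×10⁷ = 5.56×10⁻¹¹ V²
V_n = √(5.56×10⁻¹¹) = 7.46×10⁻⁶ V = 7.46 µV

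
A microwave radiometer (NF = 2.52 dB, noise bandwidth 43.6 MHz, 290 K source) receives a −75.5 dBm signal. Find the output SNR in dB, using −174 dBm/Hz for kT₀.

19.6 dB

Noise floor: N = −174 + 10 log₁₀(B) + NF
10 log₁₀(4.36×10⁷) = 76.39 dB
N = −174 + 76.39 + 2.52 = −95.09 dBm
SNR = P_sig − N = −75.5 − (−95.09) = 19.59 dB → 19.6 dB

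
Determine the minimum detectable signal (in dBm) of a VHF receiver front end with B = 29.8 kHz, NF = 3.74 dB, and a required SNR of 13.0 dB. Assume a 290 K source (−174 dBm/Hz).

Sensitivity = −174 + 10 log₁₀(B) + NF + SNR_min
= −174 + 44.74 + 3.74 + 13.0
= −112.52 dBm → −112.5 dBm

−112.5 dBm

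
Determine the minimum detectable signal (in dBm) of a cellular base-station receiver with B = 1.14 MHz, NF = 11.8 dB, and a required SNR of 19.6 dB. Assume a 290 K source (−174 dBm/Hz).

−82.0 dBm

Sensitivity = −174 + 10 log₁₀(B) + NF + SNR_min
= −174 + 60.57 + 11.8 + 19.6
= −82.03 dBm → −82.0 dBm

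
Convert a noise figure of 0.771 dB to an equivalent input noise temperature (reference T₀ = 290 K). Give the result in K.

F = 10^(0.771/10) = 1.19426
T_e = (F − 1)·T₀ = (1.19426 − 1) × 290 = 56.3 K

56.3 K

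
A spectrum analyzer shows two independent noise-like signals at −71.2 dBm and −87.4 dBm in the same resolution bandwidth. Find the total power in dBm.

Convert to linear, add, convert back:
P₁ = 7.59×10⁻¹¹ W, P₂ = 1.82×10⁻¹² W
P_tot = 7.77×10⁻¹¹ W → 10 log₁₀(P_tot / 10⁻³) = −71.1 dBm

−71.1 dBm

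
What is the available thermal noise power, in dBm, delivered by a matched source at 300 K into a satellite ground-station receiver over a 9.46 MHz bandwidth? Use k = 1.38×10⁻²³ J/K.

P_n = kTB = 1.38×10⁻²³ × 300 × 9.46×10⁶ = 3.92×10⁻¹⁴ W
In dBm: 10 log₁₀(3.92×10⁻¹⁴ / 10⁻³) = −104.1 dBm

−104.1 dBm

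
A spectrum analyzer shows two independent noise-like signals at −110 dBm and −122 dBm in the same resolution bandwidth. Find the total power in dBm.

−109.7 dBm

Convert to linear, add, convert back:
P₁ = 1.00×10⁻¹⁴ W, P₂ = 6.31×10⁻¹⁶ W
P_tot = 1.06×10⁻¹⁴ W → 10 log₁₀(P_tot / 10⁻³) = −109.7 dBm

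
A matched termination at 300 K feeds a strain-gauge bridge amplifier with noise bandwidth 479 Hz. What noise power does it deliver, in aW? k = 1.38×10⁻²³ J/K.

1.98 aW

P_n = kTB = 1.38×10⁻²³ × 300 × 4.79×10² = 1.98×10⁻¹⁸ W = 1.98 aW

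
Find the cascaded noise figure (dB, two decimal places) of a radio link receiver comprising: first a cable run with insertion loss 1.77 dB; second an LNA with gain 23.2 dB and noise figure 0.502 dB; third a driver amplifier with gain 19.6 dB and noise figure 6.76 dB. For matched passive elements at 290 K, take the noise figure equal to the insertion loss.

2.34 dB

Convert to linear (a loss of L dB is a gain of −L dB): F_i = 10^(NF_i/10), G_i = 10^(G_i,dB/10)
  Stage 1: F_1 = 10^(1.77/10) = 1.503, G_1 = 10^(−1.77/10) = 0.6653
  Stage 2: F_2 = 10^(0.502/10) = 1.123, G_2 = 10^(23.2/10) = 208.9
  Stage 3: F_3 = 10^(6.76/10) = 4.742, G_3 = 10^(19.6/10) = 91.20
Friis cascade:
  F = 1.503 + (1.123 − 1)/0.6653 + (4.742 − 1)/139.0 = 1.714
NF = 10 log₁₀(1.714) = 2.34 dB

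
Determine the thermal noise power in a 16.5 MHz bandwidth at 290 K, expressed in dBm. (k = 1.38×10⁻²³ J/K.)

−101.8 dBm

P_n = kTB = 1.38×10⁻²³ × 290 × 1.65×10⁷ = 6.60×10⁻¹⁴ W
In dBm: 10 log₁₀(6.60×10⁻¹⁴ / 10⁻³) = −101.8 dBm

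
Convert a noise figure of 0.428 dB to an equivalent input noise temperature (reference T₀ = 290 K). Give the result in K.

30.0 K

F = 10^(0.428/10) = 1.10357
T_e = (F − 1)·T₀ = (1.10357 − 1) × 290 = 30.0 K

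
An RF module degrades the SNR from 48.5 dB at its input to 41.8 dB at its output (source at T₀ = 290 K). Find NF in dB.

6.7 dB

NF (dB) = SNR_in(dB) − SNR_out(dB) when the source is at T₀
NF = 48.5 − 41.8 = 6.7 dB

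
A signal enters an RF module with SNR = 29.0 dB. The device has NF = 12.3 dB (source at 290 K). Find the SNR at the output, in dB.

By definition F = SNR_in/SNR_out, so in dB: SNR_out = SNR_in − NF
SNR_out = 29.0 − 12.3 = 16.7 dB

16.7 dB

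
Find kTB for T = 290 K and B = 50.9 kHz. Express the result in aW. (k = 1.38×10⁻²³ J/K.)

204 aW

P_n = kTB = 1.38×10⁻²³ × 290 × 5.09×10⁴ = 2.04×10⁻¹⁶ W = 204 aW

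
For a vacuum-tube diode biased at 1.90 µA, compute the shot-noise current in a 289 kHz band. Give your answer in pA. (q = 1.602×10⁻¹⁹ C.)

I_n = √(2qI·B)
2qI·B = 2 × 1.602×10⁻¹⁹ × 1.90×10⁻⁶ × 2.89×10⁵ = 1.76×10⁻¹⁹ A²
I_n = √(1.76×10⁻¹⁹) = 4.19×10⁻¹⁰ A = 419 pA

419 pA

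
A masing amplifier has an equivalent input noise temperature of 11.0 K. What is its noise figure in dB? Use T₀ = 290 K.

F = 1 + T_e/T₀ = 1 + 11.0/290 = 1.03793
NF = 10 log₁₀(1.03793) = 0.162 dB

0.162 dB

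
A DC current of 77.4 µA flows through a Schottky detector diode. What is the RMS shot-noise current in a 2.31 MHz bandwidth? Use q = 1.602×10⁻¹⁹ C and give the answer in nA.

I_n = √(2qI·B)
2qI·B = 2 × 1.602×10⁻¹⁹ × 7.74×10⁻⁵ × 2.31×10⁶ = 5.73×10⁻¹⁷ A²
I_n = √(5.73×10⁻¹⁷) = 7.57×10⁻⁹ A = 7.57 nA

7.57 nA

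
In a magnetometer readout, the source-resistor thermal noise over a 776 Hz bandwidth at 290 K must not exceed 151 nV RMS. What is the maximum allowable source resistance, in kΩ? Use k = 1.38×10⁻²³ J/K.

1.84 kΩ

Johnson–Nyquist: V_n = √(4kTRB) ⇒ R = V_n² / (4kTB)
4kTB = 4 × 1.38×10⁻²³ × 290 × 7.76×10² = 1.24×10⁻¹⁷
R = (1.51×10⁻⁷)² / 1.24×10⁻¹⁷ = 1.84×10³ Ω = 1.84 kΩ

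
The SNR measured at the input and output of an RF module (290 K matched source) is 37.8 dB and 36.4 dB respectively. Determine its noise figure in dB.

1.4 dB

NF (dB) = SNR_in(dB) − SNR_out(dB) when the source is at T₀
NF = 37.8 − 36.4 = 1.4 dB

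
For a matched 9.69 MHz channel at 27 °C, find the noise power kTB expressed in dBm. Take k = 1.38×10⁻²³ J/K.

−104.0 dBm

T = 27 °C + 273.15 = 300.15 K
P_n = kTB = 1.38×10⁻²³ × 300.15 × 9.69×10⁶ = 4.01×10⁻¹⁴ W
In dBm: 10 log₁₀(4.01×10⁻¹⁴ / 10⁻³) = −104.0 dBm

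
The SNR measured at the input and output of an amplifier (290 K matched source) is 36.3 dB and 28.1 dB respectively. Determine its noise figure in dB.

8.2 dB

NF (dB) = SNR_in(dB) − SNR_out(dB) when the source is at T₀
NF = 36.3 − 28.1 = 8.2 dB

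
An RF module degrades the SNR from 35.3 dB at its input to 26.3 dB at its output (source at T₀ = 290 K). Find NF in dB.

9.0 dB

NF (dB) = SNR_in(dB) − SNR_out(dB) when the source is at T₀
NF = 35.3 − 26.3 = 9.0 dB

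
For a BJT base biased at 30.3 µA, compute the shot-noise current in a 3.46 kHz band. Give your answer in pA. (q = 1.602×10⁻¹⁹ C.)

I_n = √(2qI·B)
2qI·B = 2 × 1.602×10⁻¹⁹ × 3.03×10⁻⁵ × 3.46×10³ = 3.36×10⁻²⁰ A²
I_n = √(3.36×10⁻²⁰) = 1.83×10⁻¹⁰ A = 183 pA

183 pA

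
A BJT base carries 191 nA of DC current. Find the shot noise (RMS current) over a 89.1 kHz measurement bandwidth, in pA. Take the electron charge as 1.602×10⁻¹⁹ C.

73.8 pA

I_n = √(2qI·B)
2qI·B = 2 × 1.602×10⁻¹⁹ × 1.91×10⁻⁷ × 8.91×10⁴ = 5.45×10⁻²¹ A²
I_n = √(5.45×10⁻²¹) = 7.38×10⁻¹¹ A = 73.8 pA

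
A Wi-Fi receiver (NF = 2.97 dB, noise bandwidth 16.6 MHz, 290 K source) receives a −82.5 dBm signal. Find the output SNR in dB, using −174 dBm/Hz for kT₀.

16.3 dB

Noise floor: N = −174 + 10 log₁₀(B) + NF
10 log₁₀(1.66×10⁷) = 72.2 dB
N = −174 + 72.2 + 2.97 = −98.83 dBm
SNR = P_sig − N = −82.5 − (−98.83) = 16.33 dB → 16.3 dB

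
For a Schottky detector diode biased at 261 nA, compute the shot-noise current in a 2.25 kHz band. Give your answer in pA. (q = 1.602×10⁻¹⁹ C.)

13.7 pA

I_n = √(2qI·B)
2qI·B = 2 × 1.602×10⁻¹⁹ × 2.61×10⁻⁷ × 2.25×10³ = 1.88×10⁻²² A²
I_n = √(1.88×10⁻²²) = 1.37×10⁻¹¹ A = 13.7 pA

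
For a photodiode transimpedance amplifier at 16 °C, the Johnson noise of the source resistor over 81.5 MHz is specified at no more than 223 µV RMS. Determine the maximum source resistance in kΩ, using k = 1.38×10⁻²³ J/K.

38.2 kΩ

T = 16 °C + 273.15 = 289.15 K
Johnson–Nyquist: V_n = √(4kTRB) ⇒ R = V_n² / (4kTB)
4kTB = 4 × 1.38×10⁻²³ × 289.15 × 8.15×10⁷ = 1.30×10⁻¹²
R = (2.23×10⁻⁴)² / 1.30×10⁻¹² = 3.82×10⁴ Ω = 38.2 kΩ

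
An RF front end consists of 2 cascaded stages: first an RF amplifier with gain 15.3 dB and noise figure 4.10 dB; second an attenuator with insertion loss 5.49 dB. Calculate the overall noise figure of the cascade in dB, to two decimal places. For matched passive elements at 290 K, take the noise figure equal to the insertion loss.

4.22 dB

Convert to linear (a loss of L dB is a gain of −L dB): F_i = 10^(NF_i/10), G_i = 10^(G_i,dB/10)
  Stage 1: F_1 = 10^(4.10/10) = 2.570, G_1 = 10^(15.3/10) = 33.88
  Stage 2: F_2 = 10^(5.49/10) = 3.540, G_2 = 10^(−5.49/10) = 0.2825
Friis cascade:
  F = 2.570 + (3.540 − 1)/33.88 = 2.645
NF = 10 log₁₀(2.645) = 4.22 dB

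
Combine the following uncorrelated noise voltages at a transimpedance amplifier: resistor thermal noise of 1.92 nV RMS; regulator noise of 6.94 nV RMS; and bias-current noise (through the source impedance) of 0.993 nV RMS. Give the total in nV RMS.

Uncorrelated sources add in power (mean-square): V_tot = √(ΣV_i²)
V_tot = √[(1.92×10⁻⁹)² + (6.94×10⁻⁹)² + (9.93×10⁻¹⁰)²] = 7.27×10⁻⁹ V = 7.27 nV

7.27 nV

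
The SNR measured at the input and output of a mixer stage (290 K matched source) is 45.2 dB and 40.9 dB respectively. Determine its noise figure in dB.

NF (dB) = SNR_in(dB) − SNR_out(dB) when the source is at T₀
NF = 45.2 − 40.9 = 4.3 dB

4.3 dB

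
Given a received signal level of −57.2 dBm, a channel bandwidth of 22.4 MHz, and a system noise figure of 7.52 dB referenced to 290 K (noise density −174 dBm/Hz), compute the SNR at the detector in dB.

Noise floor: N = −174 + 10 log₁₀(B) + NF
10 log₁₀(2.24×10⁷) = 73.5 dB
N = −174 + 73.5 + 7.52 = −92.98 dBm
SNR = P_sig − N = −57.2 − (−92.98) = 35.78 dB → 35.8 dB

35.8 dB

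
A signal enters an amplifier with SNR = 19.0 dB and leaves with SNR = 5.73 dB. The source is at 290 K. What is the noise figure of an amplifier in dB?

13.27 dB

NF (dB) = SNR_in(dB) − SNR_out(dB) when the source is at T₀
NF = 19.0 − 5.73 = 13.27 dB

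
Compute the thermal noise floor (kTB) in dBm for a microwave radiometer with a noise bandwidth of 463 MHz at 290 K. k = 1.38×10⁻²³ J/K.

−87.3 dBm

P_n = kTB = 1.38×10⁻²³ × 290 × 4.63×10⁸ = 1.85×10⁻¹² W
In dBm: 10 log₁₀(1.85×10⁻¹² / 10⁻³) = −87.3 dBm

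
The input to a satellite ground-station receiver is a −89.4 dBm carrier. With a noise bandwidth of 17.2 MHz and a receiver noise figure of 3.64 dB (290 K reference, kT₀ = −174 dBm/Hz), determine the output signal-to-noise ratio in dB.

8.6 dB

Noise floor: N = −174 + 10 log₁₀(B) + NF
10 log₁₀(1.72×10⁷) = 72.36 dB
N = −174 + 72.36 + 3.64 = −98.00 dBm
SNR = P_sig − N = −89.4 − (−98.00) = 8.60 dB → 8.6 dB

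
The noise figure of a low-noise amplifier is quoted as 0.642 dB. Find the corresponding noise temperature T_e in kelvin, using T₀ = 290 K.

46.2 K

F = 10^(0.642/10) = 1.15931
T_e = (F − 1)·T₀ = (1.15931 − 1) × 290 = 46.2 K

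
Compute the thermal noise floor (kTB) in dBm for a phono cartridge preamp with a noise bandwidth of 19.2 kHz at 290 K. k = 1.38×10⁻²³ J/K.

P_n = kTB = 1.38×10⁻²³ × 290 × 1.92×10⁴ = 7.68×10⁻¹⁷ W
In dBm: 10 log₁₀(7.68×10⁻¹⁷ / 10⁻³) = −131.1 dBm

−131.1 dBm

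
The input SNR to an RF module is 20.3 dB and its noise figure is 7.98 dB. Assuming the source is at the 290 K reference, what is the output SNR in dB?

By definition F = SNR_in/SNR_out, so in dB: SNR_out = SNR_in − NF
SNR_out = 20.3 − 7.98 = 12.32 dB

12.32 dB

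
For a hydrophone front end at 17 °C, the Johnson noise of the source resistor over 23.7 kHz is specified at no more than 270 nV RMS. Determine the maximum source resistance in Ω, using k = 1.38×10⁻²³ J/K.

192 Ω

T = 17 °C + 273.15 = 290.15 K
Johnson–Nyquist: V_n = √(4kTRB) ⇒ R = V_n² / (4kTB)
4kTB = 4 × 1.38×10⁻²³ × 290.15 × 2.37×10⁴ = 3.80×10⁻¹⁶
R = (2.70×10⁻⁷)² / 3.80×10⁻¹⁶ = 1.92×10² Ω = 192 Ω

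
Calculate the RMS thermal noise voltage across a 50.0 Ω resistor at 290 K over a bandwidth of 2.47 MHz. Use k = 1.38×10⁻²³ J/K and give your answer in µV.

1.41 µV

V_n = √(4kTRB)
4kTRB = 4 × 1.38×10⁻²³ × 290 × 5.00×10¹ × 2.47×10⁶ = 1.98×10⁻¹² V²
V_n = √(1.98×10⁻¹²) = 1.41×10⁻⁶ V = 1.41 µV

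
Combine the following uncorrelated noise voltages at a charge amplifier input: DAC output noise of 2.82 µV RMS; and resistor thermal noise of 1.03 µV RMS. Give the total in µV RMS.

3.00 µV

Uncorrelated sources add in power (mean-square): V_tot = √(ΣV_i²)
V_tot = √[(2.82×10⁻⁶)² + (1.03×10⁻⁶)²] = 3.00×10⁻⁶ V = 3.00 µV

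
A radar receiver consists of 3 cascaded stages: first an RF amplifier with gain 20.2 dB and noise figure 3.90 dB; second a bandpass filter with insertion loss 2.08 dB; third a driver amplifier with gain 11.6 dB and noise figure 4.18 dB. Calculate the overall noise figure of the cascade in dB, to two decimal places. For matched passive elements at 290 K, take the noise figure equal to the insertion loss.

3.95 dB

Convert to linear (a loss of L dB is a gain of −L dB): F_i = 10^(NF_i/10), G_i = 10^(G_i,dB/10)
  Stage 1: F_1 = 10^(3.90/10) = 2.455, G_1 = 10^(20.2/10) = 104.7
  Stage 2: F_2 = 10^(2.08/10) = 1.614, G_2 = 10^(−2.08/10) = 0.6194
  Stage 3: F_3 = 10^(4.18/10) = 2.618, G_3 = 10^(11.6/10) = 14.45
Friis cascade:
  F = 2.455 + (1.614 − 1)/104.7 + (2.618 − 1)/64.86 = 2.486
NF = 10 log₁₀(2.486) = 3.95 dB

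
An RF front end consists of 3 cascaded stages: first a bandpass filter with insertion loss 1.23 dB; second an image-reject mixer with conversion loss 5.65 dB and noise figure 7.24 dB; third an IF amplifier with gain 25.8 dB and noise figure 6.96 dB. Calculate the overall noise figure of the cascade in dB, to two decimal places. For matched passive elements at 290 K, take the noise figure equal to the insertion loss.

14.21 dB

Convert to linear (a loss of L dB is a gain of −L dB): F_i = 10^(NF_i/10), G_i = 10^(G_i,dB/10)
  Stage 1: F_1 = 10^(1.23/10) = 1.327, G_1 = 10^(−1.23/10) = 0.7534
  Stage 2: F_2 = 10^(7.24/10) = 5.297, G_2 = 10^(−5.65/10) = 0.2723
  Stage 3: F_3 = 10^(6.96/10) = 4.966, G_3 = 10^(25.8/10) = 380.2
Friis cascade:
  F = 1.327 + (5.297 − 1)/0.7534 + (4.966 − 1)/0.2051 = 26.37
NF = 10 log₁₀(26.37) = 14.21 dB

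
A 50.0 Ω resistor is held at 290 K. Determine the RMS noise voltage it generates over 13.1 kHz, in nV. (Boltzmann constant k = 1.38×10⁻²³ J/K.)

V_n = √(4kTRB)
4kTRB = 4 × 1.38×10⁻²³ × 290 × 5.00×10¹ × 1.31×10⁴ = 1.05×10⁻¹⁴ V²
V_n = √(1.05×10⁻¹⁴) = 1.02×10⁻⁷ V = 102 nV

102 nV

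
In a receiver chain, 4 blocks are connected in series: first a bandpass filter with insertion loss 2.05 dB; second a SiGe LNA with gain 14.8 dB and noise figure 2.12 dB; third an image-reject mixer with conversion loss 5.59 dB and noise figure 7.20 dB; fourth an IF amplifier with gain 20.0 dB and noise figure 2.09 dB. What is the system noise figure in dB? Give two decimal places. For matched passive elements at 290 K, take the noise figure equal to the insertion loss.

Convert to linear (a loss of L dB is a gain of −L dB): F_i = 10^(NF_i/10), G_i = 10^(G_i,dB/10)
  Stage 1: F_1 = 10^(2.05/10) = 1.603, G_1 = 10^(−2.05/10) = 0.6237
  Stage 2: F_2 = 10^(2.12/10) = 1.629, G_2 = 10^(14.8/10) = 30.20
  Stage 3: F_3 = 10^(7.20/10) = 5.248, G_3 = 10^(−5.59/10) = 0.2761
  Stage 4: F_4 = 10^(2.09/10) = 1.618, G_4 = 10^(20.0/10) = 100.0
Friis cascade:
  F = 1.603 + (1.629 − 1)/0.6237 + (5.248 − 1)/18.84 + (1.618 − 1)/5.200 = 2.957
NF = 10 log₁₀(2.957) = 4.71 dB

4.71 dB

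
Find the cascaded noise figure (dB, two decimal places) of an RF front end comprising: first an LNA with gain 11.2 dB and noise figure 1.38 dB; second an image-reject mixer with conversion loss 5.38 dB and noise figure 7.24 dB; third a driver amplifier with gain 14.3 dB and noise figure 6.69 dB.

4.25 dB

Convert to linear (a loss of L dB is a gain of −L dB): F_i = 10^(NF_i/10), G_i = 10^(G_i,dB/10)
  Stage 1: F_1 = 10^(1.38/10) = 1.374, G_1 = 10^(11.2/10) = 13.18
  Stage 2: F_2 = 10^(7.24/10) = 5.297, G_2 = 10^(−5.38/10) = 0.2897
  Stage 3: F_3 = 10^(6.69/10) = 4.667, G_3 = 10^(14.3/10) = 26.92
Friis cascade:
  F = 1.374 + (5.297 − 1)/13.18 + (4.667 − 1)/3.819 = 2.660
NF = 10 log₁₀(2.660) = 4.25 dB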